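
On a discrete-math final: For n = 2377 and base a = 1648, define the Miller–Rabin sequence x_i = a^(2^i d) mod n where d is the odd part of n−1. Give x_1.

1

n − 1 = 2376 = 2^3 · 297, so s = 3 and d = 297.
x_0 = 1648^297 mod 2377 = 1.
x_1 = 1^2 mod 2377 = 1.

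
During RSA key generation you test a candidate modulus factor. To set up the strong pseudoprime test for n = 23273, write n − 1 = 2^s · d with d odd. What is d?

2909

Halving: 23272 → 11636 → 5818 → 2909; 2909 is odd.
So 23272 = 2^3 · 2909.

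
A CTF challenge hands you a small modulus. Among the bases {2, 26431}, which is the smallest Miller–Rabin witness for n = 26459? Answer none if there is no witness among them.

n − 1 = 26458 = 2^1 · 13229, so s = 1 and d = 13229.
Base 2: x_0 = 2^13229 mod 26459 = 26458. x_0 = 26458 ≡ −1, so 2 is not a witness.
Base 26431: x_0 = 26431^13229 mod 26459 = 26458. x_0 = 26458 ≡ −1, so 26431 is not a witness.
No listed base is a witness for 26459.

none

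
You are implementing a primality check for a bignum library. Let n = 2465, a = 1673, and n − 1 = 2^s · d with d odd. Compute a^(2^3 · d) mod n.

1886

n − 1 = 2464 = 2^5 · 77, so s = 5 and d = 77.
Repeated squaring mod 2465: 1673^1 ≡ 1673, 1673^2 ≡ 1154, 1673^4 ≡ 616, 1673^8 ≡ 2311, 1673^16 ≡ 1531, 1673^32 ≡ 2211, 1673^64 ≡ 426.
77 = 64 + 8 + 4 + 1, so 1673^77 ≡ 426·2311·616·1673 ≡ 958 (mod 2465).
x_0 = 958.
x_1 = 958^2 mod 2465 = 784.
x_2 = 784^2 mod 2465 = 871.
x_3 = 871^2 mod 2465 = 1886.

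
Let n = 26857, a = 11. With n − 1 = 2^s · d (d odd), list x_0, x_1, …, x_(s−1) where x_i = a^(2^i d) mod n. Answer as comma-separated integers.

20991, 6139, 6950

n − 1 = 26856 = 2^3 · 3357, so s = 3 and d = 3357.
x_0 = 11^3357 mod 26857 = 20991.
x_1 = 20991^2 mod 26857 = 6139.
x_2 = 6139^2 mod 26857 = 6950.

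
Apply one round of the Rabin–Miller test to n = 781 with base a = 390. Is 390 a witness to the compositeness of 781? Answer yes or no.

yes

n − 1 = 780 = 2^2 · 195, so s = 2 and d = 195.
By repeated squaring, 390^195 ≡ 34 (mod 781).
x_0 = 390^195 mod 781 = 34.
x_0 is neither 1 nor 780, so continue squaring.
x_1 = 34^2 mod 781 = 375.
Reached i = s−1 = 1 without hitting −1: 390 is a Miller–Rabin witness and 781 is composite.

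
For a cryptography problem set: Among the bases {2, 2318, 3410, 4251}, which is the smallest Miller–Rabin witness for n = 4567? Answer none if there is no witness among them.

n − 1 = 4566 = 2^1 · 2283, so s = 1 and d = 2283.
Base 2: x_0 = 2^2283 mod 4567 = 1. x_0 = 1, so 2 is not a witness.
Base 2318: x_0 = 2318^2283 mod 4567 = 1. x_0 = 1, so 2318 is not a witness.
Base 3410: x_0 = 3410^2283 mod 4567 = 1. x_0 = 1, so 3410 is not a witness.
Base 4251: x_0 = 4251^2283 mod 4567 = 1. x_0 = 1, so 4251 is not a witness.
No listed base is a witness for 4567.

none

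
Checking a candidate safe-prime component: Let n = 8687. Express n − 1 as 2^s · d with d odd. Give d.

Halving: 8686 → 4343; 4343 is odd.
So 8686 = 2^1 · 4343.

4343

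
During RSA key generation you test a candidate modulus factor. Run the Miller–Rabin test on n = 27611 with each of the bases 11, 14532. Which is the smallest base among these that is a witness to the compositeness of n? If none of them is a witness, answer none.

none

n − 1 = 27610 = 2^1 · 13805, so s = 1 and d = 13805.
Base 11: x_0 = 11^13805 mod 27611 = 27610. x_0 = 27610 ≡ −1, so 11 is not a witness.
Base 14532: x_0 = 14532^13805 mod 27611 = 27610. x_0 = 27610 ≡ −1, so 14532 is not a witness.
No listed base is a witness for 27611.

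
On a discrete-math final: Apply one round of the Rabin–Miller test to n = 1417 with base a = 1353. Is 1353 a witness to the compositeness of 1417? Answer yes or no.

no

n − 1 = 1416 = 2^3 · 177, so s = 3 and d = 177.
Repeated squaring mod 1417: 1353^1 ≡ 1353, 1353^2 ≡ 1262, 1353^4 ≡ 1353, 1353^8 ≡ 1262, 1353^16 ≡ 1353, 1353^32 ≡ 1262, 1353^64 ≡ 1353, 1353^128 ≡ 1262.
177 = 128 + 32 + 16 + 1, so 1353^177 ≡ 1262·1262·1353·1353 ≡ 1 (mod 1417).
x_0 = 1353^177 mod 1417 = 1.
x_0 = 1, so 1353 is not a witness.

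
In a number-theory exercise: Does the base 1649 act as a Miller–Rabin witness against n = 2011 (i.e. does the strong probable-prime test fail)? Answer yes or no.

no

n − 1 = 2010 = 2^1 · 1005, so s = 1 and d = 1005.
x_0 = 1649^1005 mod 2011 = 1.
x_0 = 1, so 1649 is not a witness.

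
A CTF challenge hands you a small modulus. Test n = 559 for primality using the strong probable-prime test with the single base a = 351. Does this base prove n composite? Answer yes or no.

yes

n − 1 = 558 = 2^1 · 279, so s = 1 and d = 279.
Repeated squaring mod 559: 351^1 ≡ 351, 351^2 ≡ 221, 351^4 ≡ 208, 351^8 ≡ 221, 351^16 ≡ 208, 351^32 ≡ 221, 351^64 ≡ 208, 351^128 ≡ 221, 351^256 ≡ 208.
279 = 256 + 16 + 4 + 2 + 1, so 351^279 ≡ 208·208·208·221·351 ≡ 429 (mod 559).
x_0 = 351^279 mod 559 = 429.
x_0 ∉ {1, 558} and s = 1, so 351 is a Miller–Rabin witness and 559 is composite.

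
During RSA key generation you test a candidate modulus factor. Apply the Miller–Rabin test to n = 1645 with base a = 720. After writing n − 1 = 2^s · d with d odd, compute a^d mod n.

n − 1 = 1644 = 2^2 · 411, so s = 2 and d = 411.
720^411 mod 1645 = 825.

825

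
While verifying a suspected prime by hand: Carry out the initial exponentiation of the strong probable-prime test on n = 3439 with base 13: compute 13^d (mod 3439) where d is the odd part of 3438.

2412

n − 1 = 3438 = 2^1 · 1719, so s = 1 and d = 1719.
13^1719 mod 3439 = 2412.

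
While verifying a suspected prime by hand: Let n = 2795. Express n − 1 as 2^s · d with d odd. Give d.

Halving: 2794 → 1397; 1397 is odd.
So 2794 = 2^1 · 1397.

1397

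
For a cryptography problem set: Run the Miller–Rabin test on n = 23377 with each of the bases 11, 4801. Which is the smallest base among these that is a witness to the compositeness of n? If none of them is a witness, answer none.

none

n − 1 = 23376 = 2^4 · 1461, so s = 4 and d = 1461.
Base 11: x_0 = 11^1461 mod 23377 = 21164. x_0 is neither 1 nor 23376, so continue squaring. x_1 = 21164^2 mod 23377 = 11576. x_2 = 11576^2 mod 23377 = 6812. x_3 = 6812^2 mod 23377 = 23376. x_3 ≡ −1, so 11 is not a witness.
Base 4801: x_0 = 4801^1461 mod 23377 = 3209. x_0 is neither 1 nor 23376, so continue squaring. x_1 = 3209^2 mod 23377 = 11801. x_2 = 11801^2 mod 23377 = 6812. x_3 = 6812^2 mod 23377 = 23376. x_3 ≡ −1, so 4801 is not a witness.
No listed base is a witness for 23377.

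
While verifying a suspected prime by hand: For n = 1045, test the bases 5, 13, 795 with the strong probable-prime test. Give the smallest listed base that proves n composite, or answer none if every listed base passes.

5

n − 1 = 1044 = 2^2 · 261, so s = 2 and d = 261.
Base 5: x_0 = 5^261 mod 1045 = 115. x_0 is neither 1 nor 1044, so continue squaring. x_1 = 115^2 mod 1045 = 685. Reached i = s−1 = 1 without hitting −1: 5 is a Miller–Rabin witness and 1045 is composite.
Base 13: x_0 = 13^261 mod 1045 = 398. x_0 is neither 1 nor 1044, so continue squaring. x_1 = 398^2 mod 1045 = 609. Reached i = s−1 = 1 without hitting −1: 13 is a Miller–Rabin witness and 1045 is composite.
Base 795: x_0 = 795^261 mod 1045 = 685. x_0 is neither 1 nor 1044, so continue squaring. x_1 = 685^2 mod 1045 = 20. Reached i = s−1 = 1 without hitting −1: 795 is a Miller–Rabin witness and 1045 is composite.
The smallest witness among the given bases is 5.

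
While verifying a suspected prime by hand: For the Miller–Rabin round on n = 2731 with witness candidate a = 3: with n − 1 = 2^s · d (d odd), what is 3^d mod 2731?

n − 1 = 2730 = 2^1 · 1365, so s = 1 and d = 1365.
3^1365 mod 2731 = 2730.

2730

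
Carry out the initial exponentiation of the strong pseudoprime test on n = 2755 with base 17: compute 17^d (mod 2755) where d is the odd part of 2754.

742

n − 1 = 2754 = 2^1 · 1377, so s = 1 and d = 1377.
17^1377 mod 2755 = 742.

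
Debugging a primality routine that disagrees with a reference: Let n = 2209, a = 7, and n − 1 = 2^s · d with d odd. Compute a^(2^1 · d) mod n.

1411

n − 1 = 2208 = 2^5 · 69, so s = 5 and d = 69.
Repeated squaring mod 2209: 7^1 ≡ 7, 7^2 ≡ 49, 7^4 ≡ 192, 7^8 ≡ 1520, 7^16 ≡ 1995, 7^32 ≡ 1616, 7^64 ≡ 418.
69 = 64 + 4 + 1, so 7^69 ≡ 418·192·7 ≡ 706 (mod 2209).
x_0 = 706.
x_1 = 706^2 mod 2209 = 1411.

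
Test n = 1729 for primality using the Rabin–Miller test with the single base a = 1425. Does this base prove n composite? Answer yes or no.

yes

n − 1 = 1728 = 2^6 · 27, so s = 6 and d = 27.
x_0 = 1425^27 mod 1729 = 57.
x_0 is neither 1 nor 1728, so continue squaring.
x_1 = 57^2 mod 1729 = 1520.
x_2 = 1520^2 mod 1729 = 456.
x_3 = 456^2 mod 1729 = 456.
x_4 = 456^2 mod 1729 = 456.
x_5 = 456^2 mod 1729 = 456.
Reached i = s−1 = 5 without hitting −1: 1425 is a Miller–Rabin witness and 1729 is composite.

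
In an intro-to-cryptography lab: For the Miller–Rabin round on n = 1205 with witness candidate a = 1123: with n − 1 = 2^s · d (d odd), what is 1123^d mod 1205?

1123

n − 1 = 1204 = 2^2 · 301, so s = 2 and d = 301.
1123^301 mod 1205 = 1123.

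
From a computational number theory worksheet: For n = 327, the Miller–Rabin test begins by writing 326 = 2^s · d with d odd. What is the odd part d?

Halving: 326 → 163; 163 is odd.
So 326 = 2^1 · 163.

163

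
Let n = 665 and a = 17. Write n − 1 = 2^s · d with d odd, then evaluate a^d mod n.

593

n − 1 = 664 = 2^3 · 83, so s = 3 and d = 83.
17^83 mod 665 = 593.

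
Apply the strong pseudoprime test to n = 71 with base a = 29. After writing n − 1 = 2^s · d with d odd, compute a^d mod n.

1

n − 1 = 70 = 2^1 · 35, so s = 1 and d = 35.
Repeated squaring mod 71: 29^1 ≡ 29, 29^2 ≡ 60, 29^4 ≡ 50, 29^8 ≡ 15, 29^16 ≡ 12, 29^32 ≡ 2.
35 = 32 + 2 + 1, so 29^35 ≡ 2·60·29 ≡ 1 (mod 71).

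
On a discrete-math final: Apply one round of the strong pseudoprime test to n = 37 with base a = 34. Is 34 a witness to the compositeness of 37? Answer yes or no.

no

n − 1 = 36 = 2^2 · 9, so s = 2 and d = 9.
x_0 = 34^9 mod 37 = 1.
x_0 = 1, so 34 is not a witness.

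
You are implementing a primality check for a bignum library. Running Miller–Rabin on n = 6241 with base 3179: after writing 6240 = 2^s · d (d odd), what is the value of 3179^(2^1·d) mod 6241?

475

n − 1 = 6240 = 2^5 · 195, so s = 5 and d = 195.
Repeated squaring mod 6241: 3179^1 ≡ 3179, 3179^2 ≡ 1862, 3179^4 ≡ 3289, 3179^8 ≡ 1868, 3179^16 ≡ 705, 3179^32 ≡ 3986, 3179^64 ≡ 4851, 3179^128 ≡ 3631.
195 = 128 + 64 + 2 + 1, so 3179^195 ≡ 3631·4851·1862·3179 ≡ 238 (mod 6241).
x_0 = 238.
x_1 = 238^2 mod 6241 = 475.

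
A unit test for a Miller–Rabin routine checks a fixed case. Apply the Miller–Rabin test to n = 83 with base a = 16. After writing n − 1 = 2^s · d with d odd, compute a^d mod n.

n − 1 = 82 = 2^1 · 41, so s = 1 and d = 41.
16^41 mod 83 = 1.

1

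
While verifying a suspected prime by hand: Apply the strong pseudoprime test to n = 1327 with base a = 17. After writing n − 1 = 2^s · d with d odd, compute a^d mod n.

1

n − 1 = 1326 = 2^1 · 663, so s = 1 and d = 663.
Repeated squaring mod 1327: 17^1 ≡ 17, 17^2 ≡ 289, 17^4 ≡ 1247, 17^8 ≡ 1092, 17^16 ≡ 818, 17^32 ≡ 316, 17^64 ≡ 331, 17^128 ≡ 747, 17^256 ≡ 669, 17^512 ≡ 362.
663 = 512 + 128 + 16 + 4 + 2 + 1, so 17^663 ≡ 362·747·818·1247·289·17 ≡ 1 (mod 1327).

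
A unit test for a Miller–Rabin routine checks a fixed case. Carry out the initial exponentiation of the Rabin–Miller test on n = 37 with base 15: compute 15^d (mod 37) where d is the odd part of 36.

n − 1 = 36 = 2^2 · 9, so s = 2 and d = 9.
15^9 mod 37 = 31.

31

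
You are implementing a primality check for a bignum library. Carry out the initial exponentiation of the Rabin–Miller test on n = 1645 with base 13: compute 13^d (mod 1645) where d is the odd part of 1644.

1077

n − 1 = 1644 = 2^2 · 411, so s = 2 and d = 411.
13^411 mod 1645 = 1077.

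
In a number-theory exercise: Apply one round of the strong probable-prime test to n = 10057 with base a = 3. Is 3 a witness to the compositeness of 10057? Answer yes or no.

yes

n − 1 = 10056 = 2^3 · 1257, so s = 3 and d = 1257.
Repeated squaring mod 10057: 3^1 ≡ 3, 3^2 ≡ 9, 3^4 ≡ 81, 3^8 ≡ 6561, 3^16 ≡ 2761, 3^32 ≡ 9972, 3^64 ≡ 7225, 3^128 ≡ 4795, 3^256 ≡ 1723, 3^512 ≡ 1914, 3^1024 ≡ 2648.
1257 = 1024 + 128 + 64 + 32 + 8 + 1, so 3^1257 ≡ 2648·4795·7225·9972·6561·3 ≡ 6792 (mod 10057).
x_0 = 3^1257 mod 10057 = 6792.
x_0 is neither 1 nor 10056, so continue squaring.
x_1 = 6792^2 mod 10057 = 9862.
x_2 = 9862^2 mod 10057 = 7854.
Reached i = s−1 = 2 without hitting −1: 3 is a Miller–Rabin witness and 10057 is composite.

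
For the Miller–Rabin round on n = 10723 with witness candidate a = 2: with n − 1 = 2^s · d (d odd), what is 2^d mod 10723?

10722

n − 1 = 10722 = 2^1 · 5361, so s = 1 and d = 5361.
Repeated squaring mod 10723: 2^1 ≡ 2, 2^2 ≡ 4, 2^4 ≡ 16, 2^8 ≡ 256, 2^16 ≡ 1198, 2^32 ≡ 9045, 2^64 ≡ 6258, 2^128 ≡ 2168, 2^256 ≡ 3550, 2^512 ≡ 2975, 2^1024 ≡ 4150, 2^2048 ≡ 1362, 2^4096 ≡ 10688.
5361 = 4096 + 1024 + 128 + 64 + 32 + 16 + 1, so 2^5361 ≡ 10688·4150·2168·6258·9045·1198·2 ≡ 10722 (mod 10723).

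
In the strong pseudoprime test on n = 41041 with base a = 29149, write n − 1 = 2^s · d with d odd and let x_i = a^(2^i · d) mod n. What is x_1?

n − 1 = 41040 = 2^4 · 2565, so s = 4 and d = 2565.
Repeated squaring mod 41041: 29149^1 ≡ 29149, 29149^2 ≡ 33419, 29149^4 ≡ 21869, 29149^8 ≡ 2388, 29149^16 ≡ 38886, 29149^32 ≡ 6392, 29149^64 ≡ 21869, 29149^128 ≡ 2388, 29149^256 ≡ 38886, 29149^512 ≡ 6392, 29149^1024 ≡ 21869, 29149^2048 ≡ 2388.
2565 = 2048 + 512 + 4 + 1, so 29149^2565 ≡ 2388·6392·21869·29149 ≡ 23297 (mod 41041).
x_0 = 23297.
x_1 = 23297^2 mod 41041 = 24025.

24025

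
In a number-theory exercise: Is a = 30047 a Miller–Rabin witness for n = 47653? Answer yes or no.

n − 1 = 47652 = 2^2 · 11913, so s = 2 and d = 11913.
By repeated squaring, 30047^11913 ≡ 47652 (mod 47653).
x_0 = 30047^11913 mod 47653 = 47652.
x_0 = 47652 ≡ −1, so 30047 is not a witness.

no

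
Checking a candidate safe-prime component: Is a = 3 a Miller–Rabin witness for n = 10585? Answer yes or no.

no

n − 1 = 10584 = 2^3 · 1323, so s = 3 and d = 1323.
x_0 = 3^1323 mod 10585 = 8422.
x_0 is neither 1 nor 10584, so continue squaring.
x_1 = 8422^2 mod 10585 = 10584.
x_1 ≡ −1, so 3 is not a witness.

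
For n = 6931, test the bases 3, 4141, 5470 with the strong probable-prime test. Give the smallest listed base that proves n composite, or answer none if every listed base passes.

n − 1 = 6930 = 2^1 · 3465, so s = 1 and d = 3465.
Base 3: x_0 = 3^3465 mod 6931 = 4164. x_0 ∉ {1, 6930} and s = 1, so 3 is a Miller–Rabin witness and 6931 is composite.
Base 4141: x_0 = 4141^3465 mod 6931 = 262. x_0 ∉ {1, 6930} and s = 1, so 4141 is a Miller–Rabin witness and 6931 is composite.
Base 5470: x_0 = 5470^3465 mod 6931 = 1462. x_0 ∉ {1, 6930} and s = 1, so 5470 is a Miller–Rabin witness and 6931 is composite.
The smallest witness among the given bases is 3.

3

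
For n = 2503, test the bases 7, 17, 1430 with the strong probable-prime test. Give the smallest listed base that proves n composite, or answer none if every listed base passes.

none

n − 1 = 2502 = 2^1 · 1251, so s = 1 and d = 1251.
Base 7: x_0 = 7^1251 mod 2503 = 2502. x_0 = 2502 ≡ −1, so 7 is not a witness.
Base 17: x_0 = 17^1251 mod 2503 = 1. x_0 = 1, so 17 is not a witness.
Base 1430: x_0 = 1430^1251 mod 2503 = 1. x_0 = 1, so 1430 is not a witness.
No listed base is a witness for 2503.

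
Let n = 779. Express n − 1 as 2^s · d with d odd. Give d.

389

Halving: 778 → 389; 389 is odd.
So 778 = 2^1 · 389.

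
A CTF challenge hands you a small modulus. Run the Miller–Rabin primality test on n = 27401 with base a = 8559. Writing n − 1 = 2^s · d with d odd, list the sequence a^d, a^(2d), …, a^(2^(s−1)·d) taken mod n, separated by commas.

20648, 7745, 4236

n − 1 = 27400 = 2^3 · 3425, so s = 3 and d = 3425.
x_0 = 8559^3425 mod 27401 = 20648.
x_1 = 20648^2 mod 27401 = 7745.
x_2 = 7745^2 mod 27401 = 4236.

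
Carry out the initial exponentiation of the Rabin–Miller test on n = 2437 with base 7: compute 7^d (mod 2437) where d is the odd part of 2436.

n − 1 = 2436 = 2^2 · 609, so s = 2 and d = 609.
Repeated squaring mod 2437: 7^1 ≡ 7, 7^2 ≡ 49, 7^4 ≡ 2401, 7^8 ≡ 1296, 7^16 ≡ 523, 7^32 ≡ 585, 7^64 ≡ 1045, 7^128 ≡ 249, 7^256 ≡ 1076, 7^512 ≡ 201.
609 = 512 + 64 + 32 + 1, so 7^609 ≡ 201·1045·585·7 ≡ 2436 (mod 2437).

2436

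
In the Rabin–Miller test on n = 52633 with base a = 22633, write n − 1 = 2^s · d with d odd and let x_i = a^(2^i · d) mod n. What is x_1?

n − 1 = 52632 = 2^3 · 6579, so s = 3 and d = 6579.
Repeated squaring mod 52633: 22633^1 ≡ 22633, 22633^2 ≡ 28333, 22633^4 ≡ 373, 22633^8 ≡ 33863, 22633^16 ≡ 40231, 22633^32 ≡ 15978, 22633^64 ≡ 26434, 22633^128 ≡ 648, 22633^256 ≡ 51473, 22633^512 ≡ 29775, 22633^1024 ≡ 373, 22633^2048 ≡ 33863, 22633^4096 ≡ 40231.
6579 = 4096 + 2048 + 256 + 128 + 32 + 16 + 2 + 1, so 22633^6579 ≡ 40231·33863·51473·648·15978·40231·28333·22633 ≡ 44703 (mod 52633).
x_0 = 44703.
x_1 = 44703^2 mod 52633 = 41098.

41098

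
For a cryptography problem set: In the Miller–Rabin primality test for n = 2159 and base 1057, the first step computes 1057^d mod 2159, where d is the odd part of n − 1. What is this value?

n − 1 = 2158 = 2^1 · 1079, so s = 1 and d = 1079.
1057^1079 mod 2159 = 2153.

2153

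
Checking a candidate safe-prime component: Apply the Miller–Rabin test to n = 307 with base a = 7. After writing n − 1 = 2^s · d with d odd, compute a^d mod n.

n − 1 = 306 = 2^1 · 153, so s = 1 and d = 153.
Repeated squaring mod 307: 7^1 ≡ 7, 7^2 ≡ 49, 7^4 ≡ 252, 7^8 ≡ 262, 7^16 ≡ 183, 7^32 ≡ 26, 7^64 ≡ 62, 7^128 ≡ 160.
153 = 128 + 16 + 8 + 1, so 7^153 ≡ 160·183·262·7 ≡ 1 (mod 307).

1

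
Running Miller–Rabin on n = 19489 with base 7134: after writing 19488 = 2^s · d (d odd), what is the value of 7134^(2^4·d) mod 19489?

n − 1 = 19488 = 2^5 · 609, so s = 5 and d = 609.
x_0 = 7134^609 mod 19489 = 2856.
x_1 = 2856^2 mod 19489 = 10334.
x_2 = 10334^2 mod 19489 = 11325.
x_3 = 11325^2 mod 19489 = 18005.
x_4 = 18005^2 mod 19489 = 19488.

19488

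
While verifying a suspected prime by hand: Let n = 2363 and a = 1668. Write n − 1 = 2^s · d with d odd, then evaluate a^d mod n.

695

n − 1 = 2362 = 2^1 · 1181, so s = 1 and d = 1181.
Repeated squaring mod 2363: 1668^1 ≡ 1668, 1668^2 ≡ 973, 1668^4 ≡ 1529, 1668^8 ≡ 834, 1668^16 ≡ 834, 1668^32 ≡ 834, 1668^64 ≡ 834, 1668^128 ≡ 834, 1668^256 ≡ 834, 1668^512 ≡ 834, 1668^1024 ≡ 834.
1181 = 1024 + 128 + 16 + 8 + 4 + 1, so 1668^1181 ≡ 834·834·834·834·1529·1668 ≡ 695 (mod 2363).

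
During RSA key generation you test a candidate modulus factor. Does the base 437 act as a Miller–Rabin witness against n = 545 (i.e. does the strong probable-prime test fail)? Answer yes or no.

n − 1 = 544 = 2^5 · 17, so s = 5 and d = 17.
Repeated squaring mod 545: 437^1 ≡ 437, 437^2 ≡ 219, 437^4 ≡ 1, 437^8 ≡ 1, 437^16 ≡ 1.
17 = 16 + 1, so 437^17 ≡ 1·437 ≡ 437 (mod 545).
x_0 = 437^17 mod 545 = 437.
x_0 is neither 1 nor 544, so continue squaring.
x_1 = 437^2 mod 545 = 219.
x_2 = 219^2 mod 545 = 1.
x_2 = 1 but x_1 ≠ ±1, a nontrivial square root of 1 — 437 is a witness and 545 is composite.

yes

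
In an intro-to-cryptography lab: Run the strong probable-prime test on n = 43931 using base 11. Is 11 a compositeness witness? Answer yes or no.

yes

n − 1 = 43930 = 2^1 · 21965, so s = 1 and d = 21965.
x_0 = 11^21965 mod 43931 = 16748.
x_0 ∉ {1, 43930} and s = 1, so 11 is a Miller–Rabin witness and 43931 is composite.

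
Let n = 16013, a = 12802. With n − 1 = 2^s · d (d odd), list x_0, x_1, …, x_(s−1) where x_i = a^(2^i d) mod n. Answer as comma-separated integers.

n − 1 = 16012 = 2^2 · 4003, so s = 2 and d = 4003.
x_0 = 12802^4003 mod 16013 = 11685.
x_1 = 11685^2 mod 16013 = 12387.

11685, 12387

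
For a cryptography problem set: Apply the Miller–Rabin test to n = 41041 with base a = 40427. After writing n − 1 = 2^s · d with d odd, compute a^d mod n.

n − 1 = 41040 = 2^4 · 2565, so s = 4 and d = 2565.
Repeated squaring mod 41041: 40427^1 ≡ 40427, 40427^2 ≡ 7627, 40427^4 ≡ 16032, 40427^8 ≡ 26282, 40427^16 ≡ 23494, 40427^32 ≡ 7627, 40427^64 ≡ 16032, 40427^128 ≡ 26282, 40427^256 ≡ 23494, 40427^512 ≡ 7627, 40427^1024 ≡ 16032, 40427^2048 ≡ 26282.
2565 = 2048 + 512 + 4 + 1, so 40427^2565 ≡ 26282·7627·16032·40427 ≡ 40468 (mod 41041).

40468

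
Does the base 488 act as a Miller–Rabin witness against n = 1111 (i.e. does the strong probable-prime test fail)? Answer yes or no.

n − 1 = 1110 = 2^1 · 555, so s = 1 and d = 555.
x_0 = 488^555 mod 1111 = 1.
x_0 = 1, so 488 is not a witness.

no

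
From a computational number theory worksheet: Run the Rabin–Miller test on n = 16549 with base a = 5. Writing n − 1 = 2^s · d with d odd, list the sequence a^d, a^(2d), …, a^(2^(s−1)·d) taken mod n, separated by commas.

10457, 9606

n − 1 = 16548 = 2^2 · 4137, so s = 2 and d = 4137.
x_0 = 5^4137 mod 16549 = 10457.
x_1 = 10457^2 mod 16549 = 9606.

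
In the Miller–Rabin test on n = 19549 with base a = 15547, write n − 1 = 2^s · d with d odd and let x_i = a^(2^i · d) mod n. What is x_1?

n − 1 = 19548 = 2^2 · 4887, so s = 2 and d = 4887.
x_0 = 15547^4887 mod 19549 = 1051.
x_1 = 1051^2 mod 19549 = 9857.

9857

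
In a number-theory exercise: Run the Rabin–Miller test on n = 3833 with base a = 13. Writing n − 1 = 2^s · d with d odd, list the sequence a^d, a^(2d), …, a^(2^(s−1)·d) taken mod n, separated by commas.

n − 1 = 3832 = 2^3 · 479, so s = 3 and d = 479.
x_0 = 13^479 mod 3833 = 3026.
x_1 = 3026^2 mod 3833 = 3472.
x_2 = 3472^2 mod 3833 = 3832.

3026, 3472, 3832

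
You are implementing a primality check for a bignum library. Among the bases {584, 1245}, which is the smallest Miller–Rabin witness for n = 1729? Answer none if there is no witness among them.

n − 1 = 1728 = 2^6 · 27, so s = 6 and d = 27.
Base 584: x_0 = 584^27 mod 1729 = 1728. x_0 = 1728 ≡ −1, so 584 is not a witness.
Base 1245: x_0 = 1245^27 mod 1729 = 1728. x_0 = 1728 ≡ −1, so 1245 is not a witness.
No listed base is a witness for 1729.

none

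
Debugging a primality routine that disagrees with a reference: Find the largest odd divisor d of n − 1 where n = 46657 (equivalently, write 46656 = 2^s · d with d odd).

Halving: 46656 → 23328 → 11664 → 5832 → 2916 → 1458 → 729; 729 is odd.
So 46656 = 2^6 · 729.

729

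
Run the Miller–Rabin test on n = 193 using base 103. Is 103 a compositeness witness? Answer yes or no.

n − 1 = 192 = 2^6 · 3, so s = 6 and d = 3.
x_0 = 103^3 mod 193 = 154.
x_0 is neither 1 nor 192, so continue squaring.
x_1 = 154^2 mod 193 = 170.
x_2 = 170^2 mod 193 = 143.
x_3 = 143^2 mod 193 = 184.
x_4 = 184^2 mod 193 = 81.
x_5 = 81^2 mod 193 = 192.
x_5 ≡ −1, so 103 is not a witness.

no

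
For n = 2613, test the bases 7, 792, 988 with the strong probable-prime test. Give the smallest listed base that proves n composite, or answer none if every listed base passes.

7

n − 1 = 2612 = 2^2 · 653, so s = 2 and d = 653.
Base 7: x_0 = 7^653 mod 2613 = 1324. x_0 is neither 1 nor 2612, so continue squaring. x_1 = 1324^2 mod 2613 = 2266. Reached i = s−1 = 1 without hitting −1: 7 is a Miller–Rabin witness and 2613 is composite.
Base 792: x_0 = 792^653 mod 2613 = 1962. x_0 is neither 1 nor 2612, so continue squaring. x_1 = 1962^2 mod 2613 = 495. Reached i = s−1 = 1 without hitting −1: 792 is a Miller–Rabin witness and 2613 is composite.
Base 988: x_0 = 988^653 mod 2613 = 2041. x_0 is neither 1 nor 2612, so continue squaring. x_1 = 2041^2 mod 2613 = 559. Reached i = s−1 = 1 without hitting −1: 988 is a Miller–Rabin witness and 2613 is composite.
The smallest witness among the given bases is 7.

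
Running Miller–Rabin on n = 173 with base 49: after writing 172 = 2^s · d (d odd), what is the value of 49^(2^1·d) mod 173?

n − 1 = 172 = 2^2 · 43, so s = 2 and d = 43.
Repeated squaring mod 173: 49^1 ≡ 49, 49^2 ≡ 152, 49^4 ≡ 95, 49^8 ≡ 29, 49^16 ≡ 149, 49^32 ≡ 57.
43 = 32 + 8 + 2 + 1, so 49^43 ≡ 57·29·152·49 ≡ 172 (mod 173).
x_0 = 172.
x_1 = 172^2 mod 173 = 1.

1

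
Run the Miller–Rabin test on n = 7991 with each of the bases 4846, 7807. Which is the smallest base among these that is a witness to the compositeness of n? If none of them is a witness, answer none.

none

n − 1 = 7990 = 2^1 · 3995, so s = 1 and d = 3995.
Base 4846: x_0 = 4846^3995 mod 7991 = 7990. x_0 = 7990 ≡ −1, so 4846 is not a witness.
Base 7807: x_0 = 7807^3995 mod 7991 = 7990. x_0 = 7990 ≡ −1, so 7807 is not a witness.
No listed base is a witness for 7991.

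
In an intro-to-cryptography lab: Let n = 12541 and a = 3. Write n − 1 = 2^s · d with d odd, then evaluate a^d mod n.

n − 1 = 12540 = 2^2 · 3135, so s = 2 and d = 3135.
3^3135 mod 12541 = 1.

1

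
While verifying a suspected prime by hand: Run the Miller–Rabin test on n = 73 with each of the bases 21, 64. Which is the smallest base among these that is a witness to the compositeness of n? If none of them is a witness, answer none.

n − 1 = 72 = 2^3 · 9, so s = 3 and d = 9.
Base 21: x_0 = 21^9 mod 73 = 22. x_0 is neither 1 nor 72, so continue squaring. x_1 = 22^2 mod 73 = 46. x_2 = 46^2 mod 73 = 72. x_2 ≡ −1, so 21 is not a witness.
Base 64: x_0 = 64^9 mod 73 = 1. x_0 = 1, so 64 is not a witness.
No listed base is a witness for 73.

none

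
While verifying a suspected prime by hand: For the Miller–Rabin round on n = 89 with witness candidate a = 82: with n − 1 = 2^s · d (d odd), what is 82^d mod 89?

n − 1 = 88 = 2^3 · 11, so s = 3 and d = 11.
82^11 mod 89 = 52.

52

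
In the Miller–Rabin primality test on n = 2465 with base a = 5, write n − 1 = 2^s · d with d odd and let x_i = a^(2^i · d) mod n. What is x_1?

n − 1 = 2464 = 2^5 · 77, so s = 5 and d = 77.
x_0 = 5^77 mod 2465 = 2145.
x_1 = 2145^2 mod 2465 = 1335.

1335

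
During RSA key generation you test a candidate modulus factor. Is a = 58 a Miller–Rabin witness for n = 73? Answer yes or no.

no

n − 1 = 72 = 2^3 · 9, so s = 3 and d = 9.
Repeated squaring mod 73: 58^1 ≡ 58, 58^2 ≡ 6, 58^4 ≡ 36, 58^8 ≡ 55.
9 = 8 + 1, so 58^9 ≡ 55·58 ≡ 51 (mod 73).
x_0 = 58^9 mod 73 = 51.
x_0 is neither 1 nor 72, so continue squaring.
x_1 = 51^2 mod 73 = 46.
x_2 = 46^2 mod 73 = 72.
x_2 ≡ −1, so 58 is not a witness.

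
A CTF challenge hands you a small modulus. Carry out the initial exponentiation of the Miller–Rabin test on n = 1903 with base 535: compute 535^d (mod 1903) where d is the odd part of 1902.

1580

n − 1 = 1902 = 2^1 · 951, so s = 1 and d = 951.
535^951 mod 1903 = 1580.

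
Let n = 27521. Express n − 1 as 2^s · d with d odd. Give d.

Halving: 27520 → 13760 → 6880 → 3440 → 1720 → 860 → 430 → 215; 215 is odd.
So 27520 = 2^7 · 215.

215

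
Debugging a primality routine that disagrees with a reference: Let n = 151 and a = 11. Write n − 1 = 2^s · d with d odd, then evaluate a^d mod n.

1

n − 1 = 150 = 2^1 · 75, so s = 1 and d = 75.
Repeated squaring mod 151: 11^1 ≡ 11, 11^2 ≡ 121, 11^4 ≡ 145, 11^8 ≡ 36, 11^16 ≡ 88, 11^32 ≡ 43, 11^64 ≡ 37.
75 = 64 + 8 + 2 + 1, so 11^75 ≡ 37·36·121·11 ≡ 1 (mod 151).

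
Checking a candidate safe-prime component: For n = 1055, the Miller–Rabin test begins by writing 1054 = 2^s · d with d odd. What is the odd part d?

527

Halving: 1054 → 527; 527 is odd.
So 1054 = 2^1 · 527.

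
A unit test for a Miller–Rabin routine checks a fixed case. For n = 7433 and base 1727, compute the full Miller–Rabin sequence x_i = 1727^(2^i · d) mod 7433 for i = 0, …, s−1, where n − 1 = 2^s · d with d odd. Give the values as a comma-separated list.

7432, 1, 1

n − 1 = 7432 = 2^3 · 929, so s = 3 and d = 929.
x_0 = 1727^929 mod 7433 = 7432.
x_1 = 7432^2 mod 7433 = 1.
x_2 = 1^2 mod 7433 = 1.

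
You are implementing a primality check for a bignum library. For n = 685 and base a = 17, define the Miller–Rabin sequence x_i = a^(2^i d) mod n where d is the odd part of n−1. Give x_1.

n − 1 = 684 = 2^2 · 171, so s = 2 and d = 171.
Repeated squaring mod 685: 17^1 ≡ 17, 17^2 ≡ 289, 17^4 ≡ 636, 17^8 ≡ 346, 17^16 ≡ 526, 17^32 ≡ 621, 17^64 ≡ 671, 17^128 ≡ 196.
171 = 128 + 32 + 8 + 2 + 1, so 17^171 ≡ 196·621·346·289·17 ≡ 668 (mod 685).
x_0 = 668.
x_1 = 668^2 mod 685 = 289.

289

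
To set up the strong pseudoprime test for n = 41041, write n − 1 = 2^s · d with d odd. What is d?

2565

Halving: 41040 → 20520 → 10260 → 5130 → 2565; 2565 is odd.
So 41040 = 2^4 · 2565.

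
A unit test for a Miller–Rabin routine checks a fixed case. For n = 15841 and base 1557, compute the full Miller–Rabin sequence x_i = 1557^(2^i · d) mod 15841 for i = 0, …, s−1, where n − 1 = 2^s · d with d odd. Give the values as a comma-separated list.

n − 1 = 15840 = 2^5 · 495, so s = 5 and d = 495.
x_0 = 1557^495 mod 15841 = 10758.
x_1 = 10758^2 mod 15841 = 218.
x_2 = 218^2 mod 15841 = 1.
x_3 = 1^2 mod 15841 = 1.
x_4 = 1^2 mod 15841 = 1.

10758, 218, 1, 1, 1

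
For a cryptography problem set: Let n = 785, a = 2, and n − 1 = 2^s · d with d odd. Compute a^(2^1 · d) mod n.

n − 1 = 784 = 2^4 · 49, so s = 4 and d = 49.
x_0 = 2^49 mod 785 = 687.
x_1 = 687^2 mod 785 = 184.

184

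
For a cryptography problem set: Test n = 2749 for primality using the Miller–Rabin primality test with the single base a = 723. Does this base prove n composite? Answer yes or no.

no

n − 1 = 2748 = 2^2 · 687, so s = 2 and d = 687.
x_0 = 723^687 mod 2749 = 1.
x_0 = 1, so 723 is not a witness.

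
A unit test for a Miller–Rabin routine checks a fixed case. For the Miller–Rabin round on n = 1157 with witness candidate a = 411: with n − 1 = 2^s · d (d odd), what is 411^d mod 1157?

n − 1 = 1156 = 2^2 · 289, so s = 2 and d = 289.
411^289 mod 1157 = 411.

411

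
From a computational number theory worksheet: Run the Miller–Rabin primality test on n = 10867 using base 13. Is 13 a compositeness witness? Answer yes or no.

n − 1 = 10866 = 2^1 · 5433, so s = 1 and d = 5433.
x_0 = 13^5433 mod 10867 = 1.
x_0 = 1, so 13 is not a witness.

no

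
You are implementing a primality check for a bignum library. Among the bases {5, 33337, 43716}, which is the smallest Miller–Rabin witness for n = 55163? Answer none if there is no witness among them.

n − 1 = 55162 = 2^1 · 27581, so s = 1 and d = 27581.
Base 5: x_0 = 5^27581 mod 55163 = 55162. x_0 = 55162 ≡ −1, so 5 is not a witness.
Base 33337: x_0 = 33337^27581 mod 55163 = 1. x_0 = 1, so 33337 is not a witness.
Base 43716: x_0 = 43716^27581 mod 55163 = 55162. x_0 = 55162 ≡ −1, so 43716 is not a witness.
No listed base is a witness for 55163.

none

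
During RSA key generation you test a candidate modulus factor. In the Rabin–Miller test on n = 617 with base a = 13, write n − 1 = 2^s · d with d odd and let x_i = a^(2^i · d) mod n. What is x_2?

616

n − 1 = 616 = 2^3 · 77, so s = 3 and d = 77.
By repeated squaring, 13^77 ≡ 139 (mod 617).
x_0 = 139.
x_1 = 139^2 mod 617 = 194.
x_2 = 194^2 mod 617 = 616.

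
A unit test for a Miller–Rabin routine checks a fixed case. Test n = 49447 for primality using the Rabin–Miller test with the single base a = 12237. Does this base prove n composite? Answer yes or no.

yes

n − 1 = 49446 = 2^1 · 24723, so s = 1 and d = 24723.
x_0 = 12237^24723 mod 49447 = 10968.
x_0 ∉ {1, 49446} and s = 1, so 12237 is a Miller–Rabin witness and 49447 is composite.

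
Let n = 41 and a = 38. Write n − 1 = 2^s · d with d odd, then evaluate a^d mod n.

n − 1 = 40 = 2^3 · 5, so s = 3 and d = 5.
Repeated squaring mod 41: 38^1 ≡ 38, 38^2 ≡ 9, 38^4 ≡ 40.
5 = 4 + 1, so 38^5 ≡ 40·38 ≡ 3 (mod 41).

3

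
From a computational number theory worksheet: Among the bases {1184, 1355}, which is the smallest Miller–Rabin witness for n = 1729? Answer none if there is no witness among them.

none

n − 1 = 1728 = 2^6 · 27, so s = 6 and d = 27.
Base 1184: x_0 = 1184^27 mod 1729 = 1. x_0 = 1, so 1184 is not a witness.
Base 1355: x_0 = 1355^27 mod 1729 = 1. x_0 = 1, so 1355 is not a witness.
No listed base is a witness for 1729.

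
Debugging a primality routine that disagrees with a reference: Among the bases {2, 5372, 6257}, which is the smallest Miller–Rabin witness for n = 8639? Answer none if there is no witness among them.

2

n − 1 = 8638 = 2^1 · 4319, so s = 1 and d = 4319.
Base 2: x_0 = 2^4319 mod 8639 = 1333. x_0 ∉ {1, 8638} and s = 1, so 2 is a Miller–Rabin witness and 8639 is composite.
Base 5372: x_0 = 5372^4319 mod 8639 = 2460. x_0 ∉ {1, 8638} and s = 1, so 5372 is a Miller–Rabin witness and 8639 is composite.
Base 6257: x_0 = 6257^4319 mod 8639 = 2783. x_0 ∉ {1, 8638} and s = 1, so 6257 is a Miller–Rabin witness and 8639 is composite.
The smallest witness among the given bases is 2.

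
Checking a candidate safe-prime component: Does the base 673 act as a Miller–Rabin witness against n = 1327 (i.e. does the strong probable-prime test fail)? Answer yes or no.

no

n − 1 = 1326 = 2^1 · 663, so s = 1 and d = 663.
x_0 = 673^663 mod 1327 = 1326.
x_0 = 1326 ≡ −1, so 673 is not a witness.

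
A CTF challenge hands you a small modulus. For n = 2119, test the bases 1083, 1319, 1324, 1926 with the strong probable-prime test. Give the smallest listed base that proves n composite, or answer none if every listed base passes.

1319

n − 1 = 2118 = 2^1 · 1059, so s = 1 and d = 1059.
Base 1083: x_0 = 1083^1059 mod 2119 = 2118. x_0 = 2118 ≡ −1, so 1083 is not a witness.
Base 1319: x_0 = 1319^1059 mod 2119 = 1815. x_0 ∉ {1, 2118} and s = 1, so 1319 is a Miller–Rabin witness and 2119 is composite.
Base 1324: x_0 = 1324^1059 mod 2119 = 1461. x_0 ∉ {1, 2118} and s = 1, so 1324 is a Miller–Rabin witness and 2119 is composite.
Base 1926: x_0 = 1926^1059 mod 2119 = 593. x_0 ∉ {1, 2118} and s = 1, so 1926 is a Miller–Rabin witness and 2119 is composite.
The smallest witness among the given bases is 1319.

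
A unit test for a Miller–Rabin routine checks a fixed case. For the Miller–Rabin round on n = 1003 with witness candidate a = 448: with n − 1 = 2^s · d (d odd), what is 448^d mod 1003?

n − 1 = 1002 = 2^1 · 501, so s = 1 and d = 501.
448^501 mod 1003 = 7.

7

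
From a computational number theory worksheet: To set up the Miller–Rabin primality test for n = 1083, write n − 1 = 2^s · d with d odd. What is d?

Halving: 1082 → 541; 541 is odd.
So 1082 = 2^1 · 541.

541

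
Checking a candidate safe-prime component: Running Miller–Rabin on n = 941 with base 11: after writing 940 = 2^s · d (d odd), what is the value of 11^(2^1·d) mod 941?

940

n − 1 = 940 = 2^2 · 235, so s = 2 and d = 235.
By repeated squaring, 11^235 ≡ 97 (mod 941).
x_0 = 97.
x_1 = 97^2 mod 941 = 940.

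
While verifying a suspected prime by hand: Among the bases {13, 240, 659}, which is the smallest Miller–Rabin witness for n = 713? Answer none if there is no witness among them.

13

n − 1 = 712 = 2^3 · 89, so s = 3 and d = 89.
Base 13: x_0 = 13^89 mod 713 = 105. x_0 is neither 1 nor 712, so continue squaring. x_1 = 105^2 mod 713 = 330. x_2 = 330^2 mod 713 = 524. Reached i = s−1 = 2 without hitting −1: 13 is a Miller–Rabin witness and 713 is composite.
Base 240: x_0 = 240^89 mod 713 = 585. x_0 is neither 1 nor 712, so continue squaring. x_1 = 585^2 mod 713 = 698. x_2 = 698^2 mod 713 = 225. Reached i = s−1 = 2 without hitting −1: 240 is a Miller–Rabin witness and 713 is composite.
Base 659: x_0 = 659^89 mod 713 = 314. x_0 is neither 1 nor 712, so continue squaring. x_1 = 314^2 mod 713 = 202. x_2 = 202^2 mod 713 = 163. Reached i = s−1 = 2 without hitting −1: 659 is a Miller–Rabin witness and 713 is composite.
The smallest witness among the given bases is 13.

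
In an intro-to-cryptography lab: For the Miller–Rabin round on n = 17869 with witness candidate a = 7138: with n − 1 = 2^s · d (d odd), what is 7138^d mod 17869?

5466

n − 1 = 17868 = 2^2 · 4467, so s = 2 and d = 4467.
Repeated squaring mod 17869: 7138^1 ≡ 7138, 7138^2 ≡ 6525, 7138^4 ≡ 11667, 7138^8 ≡ 10716, 7138^16 ≡ 6462, 7138^32 ≡ 15460, 7138^64 ≡ 13725, 7138^128 ≡ 627, 7138^256 ≡ 11, 7138^512 ≡ 121, 7138^1024 ≡ 14641, 7138^2048 ≡ 2357, 7138^4096 ≡ 16059.
4467 = 4096 + 256 + 64 + 32 + 16 + 2 + 1, so 7138^4467 ≡ 16059·11·13725·15460·6462·6525·7138 ≡ 5466 (mod 17869).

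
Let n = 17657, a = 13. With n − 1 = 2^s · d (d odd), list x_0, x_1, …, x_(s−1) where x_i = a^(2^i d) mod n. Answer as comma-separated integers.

5345, 17656, 1

n − 1 = 17656 = 2^3 · 2207, so s = 3 and d = 2207.
x_0 = 13^2207 mod 17657 = 5345.
x_1 = 5345^2 mod 17657 = 17656.
x_2 = 17656^2 mod 17657 = 1.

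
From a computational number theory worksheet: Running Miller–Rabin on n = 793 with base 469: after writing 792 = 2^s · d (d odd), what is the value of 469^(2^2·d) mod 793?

729

n − 1 = 792 = 2^3 · 99, so s = 3 and d = 99.
x_0 = 469^99 mod 793 = 508.
x_1 = 508^2 mod 793 = 339.
x_2 = 339^2 mod 793 = 729.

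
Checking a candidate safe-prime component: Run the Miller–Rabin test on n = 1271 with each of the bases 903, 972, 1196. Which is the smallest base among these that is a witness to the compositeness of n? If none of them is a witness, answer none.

n − 1 = 1270 = 2^1 · 635, so s = 1 and d = 635.
Base 903: x_0 = 903^635 mod 1271 = 1. x_0 = 1, so 903 is not a witness.
Base 972: x_0 = 972^635 mod 1271 = 68. x_0 ∉ {1, 1270} and s = 1, so 972 is a Miller–Rabin witness and 1271 is composite.
Base 1196: x_0 = 1196^635 mod 1271 = 273. x_0 ∉ {1, 1270} and s = 1, so 1196 is a Miller–Rabin witness and 1271 is composite.
The smallest witness among the given bases is 972.

972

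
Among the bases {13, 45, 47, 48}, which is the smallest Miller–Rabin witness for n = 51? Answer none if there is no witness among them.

n − 1 = 50 = 2^1 · 25, so s = 1 and d = 25.
Base 13: x_0 = 13^25 mod 51 = 13. x_0 ∉ {1, 50} and s = 1, so 13 is a Miller–Rabin witness and 51 is composite.
Base 45: x_0 = 45^25 mod 51 = 6. x_0 ∉ {1, 50} and s = 1, so 45 is a Miller–Rabin witness and 51 is composite.
Base 47: x_0 = 47^25 mod 51 = 47. x_0 ∉ {1, 50} and s = 1, so 47 is a Miller–Rabin witness and 51 is composite.
Base 48: x_0 = 48^25 mod 51 = 3. x_0 ∉ {1, 50} and s = 1, so 48 is a Miller–Rabin witness and 51 is composite.
The smallest witness among the given bases is 13.

13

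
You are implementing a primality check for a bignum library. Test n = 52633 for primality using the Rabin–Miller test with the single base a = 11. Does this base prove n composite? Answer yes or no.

n − 1 = 52632 = 2^3 · 6579, so s = 3 and d = 6579.
x_0 = 11^6579 mod 52633 = 15758.
x_0 is neither 1 nor 52632, so continue squaring.
x_1 = 15758^2 mod 52633 = 44703.
x_2 = 44703^2 mod 52633 = 41098.
Reached i = s−1 = 2 without hitting −1: 11 is a Miller–Rabin witness and 52633 is composite.

yes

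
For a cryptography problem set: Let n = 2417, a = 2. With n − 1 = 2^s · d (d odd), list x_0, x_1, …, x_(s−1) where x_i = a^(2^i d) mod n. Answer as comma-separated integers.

n − 1 = 2416 = 2^4 · 151, so s = 4 and d = 151.
x_0 = 2^151 mod 2417 = 345.
x_1 = 345^2 mod 2417 = 592.
x_2 = 592^2 mod 2417 = 2416.
x_3 = 2416^2 mod 2417 = 1.

345, 592, 2416, 1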